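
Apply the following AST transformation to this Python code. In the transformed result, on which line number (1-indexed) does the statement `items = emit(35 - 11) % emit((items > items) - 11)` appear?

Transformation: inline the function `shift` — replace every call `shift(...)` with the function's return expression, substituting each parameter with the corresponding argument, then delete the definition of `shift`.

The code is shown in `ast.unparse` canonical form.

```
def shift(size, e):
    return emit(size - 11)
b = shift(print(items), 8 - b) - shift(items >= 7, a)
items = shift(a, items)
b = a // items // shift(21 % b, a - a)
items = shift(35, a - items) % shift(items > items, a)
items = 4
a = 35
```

Transformed code:
b = emit(print(items) - 11) - emit((items >= 7) - 11)
items = emit(a - 11)
b = a // items // emit(21 % b - 11)
items = emit(35 - 11) % emit((items > items) - 11)
items = 4
a = 35

4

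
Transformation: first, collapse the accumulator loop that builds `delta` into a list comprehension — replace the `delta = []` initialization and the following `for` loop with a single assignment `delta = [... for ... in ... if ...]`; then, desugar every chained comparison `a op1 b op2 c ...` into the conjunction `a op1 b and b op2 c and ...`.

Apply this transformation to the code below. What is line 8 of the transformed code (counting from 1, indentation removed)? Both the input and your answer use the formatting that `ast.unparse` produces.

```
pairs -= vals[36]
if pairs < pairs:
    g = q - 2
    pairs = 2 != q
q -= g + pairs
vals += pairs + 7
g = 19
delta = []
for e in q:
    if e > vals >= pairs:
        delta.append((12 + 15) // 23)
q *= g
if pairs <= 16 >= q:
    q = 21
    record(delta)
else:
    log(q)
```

Transformed code:
pairs -= vals[36]
if pairs < pairs:
    g = q - 2
    pairs = 2 != q
q -= g + pairs
vals += pairs + 7
g = 19
delta = [(12 + 15) // 23 for e in q if e > vals and vals >= pairs]
q *= g
if pairs <= 16 and 16 >= q:
    q = 21
    record(delta)
else:
    log(q)

delta = [(12 + 15) // 23 for e in q if e > vals and vals >= pairs]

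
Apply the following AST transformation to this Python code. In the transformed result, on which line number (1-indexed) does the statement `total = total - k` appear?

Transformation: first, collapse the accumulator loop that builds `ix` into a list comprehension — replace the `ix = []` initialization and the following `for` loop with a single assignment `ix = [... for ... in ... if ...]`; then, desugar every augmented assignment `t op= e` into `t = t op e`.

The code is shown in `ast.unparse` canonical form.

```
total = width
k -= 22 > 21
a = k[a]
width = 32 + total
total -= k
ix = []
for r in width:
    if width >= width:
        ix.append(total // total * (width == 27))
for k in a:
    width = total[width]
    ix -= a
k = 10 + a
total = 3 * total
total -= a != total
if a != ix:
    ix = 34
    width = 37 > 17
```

5

Transformed code:
total = width
k = k - (22 > 21)
a = k[a]
width = 32 + total
total = total - k
ix = [total // total * (width == 27) for r in width if width >= width]
for k in a:
    width = total[width]
    ix = ix - a
k = 10 + a
total = 3 * total
total = total - (a != total)
if a != ix:
    ix = 34
    width = 37 > 17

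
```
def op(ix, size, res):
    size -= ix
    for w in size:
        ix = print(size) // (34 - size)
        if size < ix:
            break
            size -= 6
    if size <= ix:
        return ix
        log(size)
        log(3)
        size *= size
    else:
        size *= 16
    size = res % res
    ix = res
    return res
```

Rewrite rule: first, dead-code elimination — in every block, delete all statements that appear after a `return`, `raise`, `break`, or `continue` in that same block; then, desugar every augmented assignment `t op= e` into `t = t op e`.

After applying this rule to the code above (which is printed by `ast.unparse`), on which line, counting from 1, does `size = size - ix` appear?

2

Transformed code:
def op(ix, size, res):
    size = size - ix
    for w in size:
        ix = print(size) // (34 - size)
        if size < ix:
            break
    if size <= ix:
        return ix
    else:
        size = size * 16
    size = res % res
    ix = res
    return res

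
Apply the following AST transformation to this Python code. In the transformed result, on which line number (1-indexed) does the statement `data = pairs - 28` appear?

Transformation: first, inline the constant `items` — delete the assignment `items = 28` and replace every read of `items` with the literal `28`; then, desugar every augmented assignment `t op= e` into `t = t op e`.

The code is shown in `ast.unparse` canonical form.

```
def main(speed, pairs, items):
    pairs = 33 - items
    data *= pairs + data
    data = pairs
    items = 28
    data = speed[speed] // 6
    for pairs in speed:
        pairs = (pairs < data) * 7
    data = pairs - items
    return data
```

8

Transformed code:
def main(speed, pairs, items):
    pairs = 33 - 28
    data = data * (pairs + data)
    data = pairs
    data = speed[speed] // 6
    for pairs in speed:
        pairs = (pairs < data) * 7
    data = pairs - 28
    return data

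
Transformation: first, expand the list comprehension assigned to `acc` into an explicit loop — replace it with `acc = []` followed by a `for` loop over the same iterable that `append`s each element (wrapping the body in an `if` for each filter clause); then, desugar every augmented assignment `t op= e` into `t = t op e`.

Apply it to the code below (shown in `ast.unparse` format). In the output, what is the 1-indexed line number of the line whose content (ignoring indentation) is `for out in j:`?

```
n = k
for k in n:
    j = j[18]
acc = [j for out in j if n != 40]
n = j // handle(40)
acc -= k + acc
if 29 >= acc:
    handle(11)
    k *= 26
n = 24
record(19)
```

Transformed code:
n = k
for k in n:
    j = j[18]
acc = []
for out in j:
    if n != 40:
        acc.append(j)
n = j // handle(40)
acc = acc - (k + acc)
if 29 >= acc:
    handle(11)
    k = k * 26
n = 24
record(19)

5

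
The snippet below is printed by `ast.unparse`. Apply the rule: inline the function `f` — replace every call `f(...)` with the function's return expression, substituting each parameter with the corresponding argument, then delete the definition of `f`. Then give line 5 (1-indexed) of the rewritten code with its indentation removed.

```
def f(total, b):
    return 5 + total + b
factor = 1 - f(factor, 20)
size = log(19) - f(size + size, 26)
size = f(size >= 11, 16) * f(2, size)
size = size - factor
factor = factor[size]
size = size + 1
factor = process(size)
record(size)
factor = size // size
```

factor = factor[size]

Transformed code:
factor = 1 - (5 + factor + 20)
size = log(19) - (5 + (size + size) + 26)
size = (5 + (size >= 11) + 16) * (5 + 2 + size)
size = size - factor
factor = factor[size]
size = size + 1
factor = process(size)
record(size)
factor = size // size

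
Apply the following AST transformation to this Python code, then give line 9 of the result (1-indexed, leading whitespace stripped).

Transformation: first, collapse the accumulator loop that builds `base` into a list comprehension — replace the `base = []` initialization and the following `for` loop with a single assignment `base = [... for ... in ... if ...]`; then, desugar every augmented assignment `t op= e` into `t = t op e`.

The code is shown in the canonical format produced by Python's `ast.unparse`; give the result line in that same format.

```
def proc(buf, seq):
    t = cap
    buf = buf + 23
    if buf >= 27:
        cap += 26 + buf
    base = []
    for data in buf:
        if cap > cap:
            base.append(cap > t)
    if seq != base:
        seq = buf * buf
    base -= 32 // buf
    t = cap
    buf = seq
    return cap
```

Transformed code:
def proc(buf, seq):
    t = cap
    buf = buf + 23
    if buf >= 27:
        cap = cap + (26 + buf)
    base = [cap > t for data in buf if cap > cap]
    if seq != base:
        seq = buf * buf
    base = base - 32 // buf
    t = cap
    buf = seq
    return cap

base = base - 32 // buf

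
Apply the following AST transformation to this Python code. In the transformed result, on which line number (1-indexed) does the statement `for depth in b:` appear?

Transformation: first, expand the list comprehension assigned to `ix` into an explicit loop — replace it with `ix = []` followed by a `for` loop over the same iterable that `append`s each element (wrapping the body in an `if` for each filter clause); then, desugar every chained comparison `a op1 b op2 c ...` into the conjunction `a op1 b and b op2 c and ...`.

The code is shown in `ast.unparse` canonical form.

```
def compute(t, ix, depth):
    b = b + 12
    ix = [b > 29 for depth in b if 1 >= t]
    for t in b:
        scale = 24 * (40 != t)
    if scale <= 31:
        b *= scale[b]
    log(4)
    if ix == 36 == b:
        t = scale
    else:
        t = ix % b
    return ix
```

Transformed code:
def compute(t, ix, depth):
    b = b + 12
    ix = []
    for depth in b:
        if 1 >= t:
            ix.append(b > 29)
    for t in b:
        scale = 24 * (40 != t)
    if scale <= 31:
        b *= scale[b]
    log(4)
    if ix == 36 and 36 == b:
        t = scale
    else:
        t = ix % b
    return ix

4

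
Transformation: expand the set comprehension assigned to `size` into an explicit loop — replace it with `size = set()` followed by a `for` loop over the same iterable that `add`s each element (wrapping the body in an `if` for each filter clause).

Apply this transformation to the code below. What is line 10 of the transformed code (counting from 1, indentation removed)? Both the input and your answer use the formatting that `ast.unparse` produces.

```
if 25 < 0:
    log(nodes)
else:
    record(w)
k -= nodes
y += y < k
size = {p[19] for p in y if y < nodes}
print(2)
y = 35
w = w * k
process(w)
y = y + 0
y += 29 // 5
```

size.add(p[19])

Transformed code:
if 25 < 0:
    log(nodes)
else:
    record(w)
k -= nodes
y += y < k
size = set()
for p in y:
    if y < nodes:
        size.add(p[19])
print(2)
y = 35
w = w * k
process(w)
y = y + 0
y += 29 // 5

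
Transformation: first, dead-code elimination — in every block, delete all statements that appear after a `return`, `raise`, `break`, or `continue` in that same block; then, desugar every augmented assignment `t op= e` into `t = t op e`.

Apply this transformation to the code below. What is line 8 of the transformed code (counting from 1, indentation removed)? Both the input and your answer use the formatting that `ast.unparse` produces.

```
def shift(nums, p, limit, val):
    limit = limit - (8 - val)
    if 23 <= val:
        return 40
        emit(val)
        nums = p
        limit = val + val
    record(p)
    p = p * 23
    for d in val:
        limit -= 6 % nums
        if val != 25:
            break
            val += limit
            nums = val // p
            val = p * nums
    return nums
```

limit = limit - 6 % nums

Transformed code:
def shift(nums, p, limit, val):
    limit = limit - (8 - val)
    if 23 <= val:
        return 40
    record(p)
    p = p * 23
    for d in val:
        limit = limit - 6 % nums
        if val != 25:
            break
    return nums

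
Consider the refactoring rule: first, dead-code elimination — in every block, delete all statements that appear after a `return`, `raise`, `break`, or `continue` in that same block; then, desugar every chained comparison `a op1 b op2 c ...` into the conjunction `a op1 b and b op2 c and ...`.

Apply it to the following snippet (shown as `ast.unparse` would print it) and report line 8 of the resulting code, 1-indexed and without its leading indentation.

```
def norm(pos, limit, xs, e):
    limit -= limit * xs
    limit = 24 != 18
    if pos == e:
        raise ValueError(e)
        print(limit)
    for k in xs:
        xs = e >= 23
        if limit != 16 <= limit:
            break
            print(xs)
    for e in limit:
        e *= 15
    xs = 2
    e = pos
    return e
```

Transformed code:
def norm(pos, limit, xs, e):
    limit -= limit * xs
    limit = 24 != 18
    if pos == e:
        raise ValueError(e)
    for k in xs:
        xs = e >= 23
        if limit != 16 and 16 <= limit:
            break
    for e in limit:
        e *= 15
    xs = 2
    e = pos
    return e

if limit != 16 and 16 <= limit:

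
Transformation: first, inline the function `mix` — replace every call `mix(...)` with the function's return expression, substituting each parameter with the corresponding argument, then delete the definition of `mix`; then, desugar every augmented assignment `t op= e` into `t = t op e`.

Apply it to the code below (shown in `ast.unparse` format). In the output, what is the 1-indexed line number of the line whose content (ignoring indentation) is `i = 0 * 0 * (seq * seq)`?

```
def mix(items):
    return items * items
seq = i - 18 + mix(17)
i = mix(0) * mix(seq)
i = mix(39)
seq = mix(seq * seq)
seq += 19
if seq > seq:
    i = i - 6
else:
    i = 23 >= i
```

Transformed code:
seq = i - 18 + 17 * 17
i = 0 * 0 * (seq * seq)
i = 39 * 39
seq = seq * seq * (seq * seq)
seq = seq + 19
if seq > seq:
    i = i - 6
else:
    i = 23 >= i

2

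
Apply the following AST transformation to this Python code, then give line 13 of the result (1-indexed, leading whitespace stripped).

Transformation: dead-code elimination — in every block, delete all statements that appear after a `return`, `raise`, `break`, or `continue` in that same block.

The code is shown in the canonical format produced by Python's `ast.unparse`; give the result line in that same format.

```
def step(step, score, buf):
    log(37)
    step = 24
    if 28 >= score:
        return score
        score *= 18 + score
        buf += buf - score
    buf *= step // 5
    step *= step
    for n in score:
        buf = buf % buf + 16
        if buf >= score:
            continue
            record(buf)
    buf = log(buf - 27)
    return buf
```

Transformed code:
def step(step, score, buf):
    log(37)
    step = 24
    if 28 >= score:
        return score
    buf *= step // 5
    step *= step
    for n in score:
        buf = buf % buf + 16
        if buf >= score:
            continue
    buf = log(buf - 27)
    return buf

return buf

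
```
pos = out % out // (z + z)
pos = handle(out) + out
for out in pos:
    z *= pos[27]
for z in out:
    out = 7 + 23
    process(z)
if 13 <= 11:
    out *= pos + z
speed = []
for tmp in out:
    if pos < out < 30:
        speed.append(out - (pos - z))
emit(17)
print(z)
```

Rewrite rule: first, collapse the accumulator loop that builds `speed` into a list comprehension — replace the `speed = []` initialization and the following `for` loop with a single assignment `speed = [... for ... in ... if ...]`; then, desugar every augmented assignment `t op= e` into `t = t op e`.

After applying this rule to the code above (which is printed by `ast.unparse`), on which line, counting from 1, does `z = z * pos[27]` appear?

4

Transformed code:
pos = out % out // (z + z)
pos = handle(out) + out
for out in pos:
    z = z * pos[27]
for z in out:
    out = 7 + 23
    process(z)
if 13 <= 11:
    out = out * (pos + z)
speed = [out - (pos - z) for tmp in out if pos < out < 30]
emit(17)
print(z)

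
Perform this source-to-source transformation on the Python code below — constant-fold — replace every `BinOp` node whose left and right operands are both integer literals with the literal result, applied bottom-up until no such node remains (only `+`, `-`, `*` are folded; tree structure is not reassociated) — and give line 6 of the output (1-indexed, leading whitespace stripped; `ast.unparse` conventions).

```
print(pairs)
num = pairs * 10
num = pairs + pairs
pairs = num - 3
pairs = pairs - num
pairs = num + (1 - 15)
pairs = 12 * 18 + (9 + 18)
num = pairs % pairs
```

pairs = num + -14

Transformed code:
print(pairs)
num = pairs * 10
num = pairs + pairs
pairs = num - 3
pairs = pairs - num
pairs = num + -14
pairs = 243
num = pairs % pairs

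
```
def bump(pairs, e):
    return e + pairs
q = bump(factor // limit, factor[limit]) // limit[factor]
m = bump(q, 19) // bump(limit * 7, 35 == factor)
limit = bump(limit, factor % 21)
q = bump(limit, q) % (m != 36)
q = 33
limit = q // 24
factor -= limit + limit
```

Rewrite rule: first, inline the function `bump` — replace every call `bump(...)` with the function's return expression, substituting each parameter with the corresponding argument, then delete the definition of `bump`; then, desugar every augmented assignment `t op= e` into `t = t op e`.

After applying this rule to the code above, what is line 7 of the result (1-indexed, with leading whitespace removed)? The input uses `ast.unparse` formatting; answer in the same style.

factor = factor - (limit + limit)

Transformed code:
q = (factor[limit] + factor // limit) // limit[factor]
m = (19 + q) // ((35 == factor) + limit * 7)
limit = factor % 21 + limit
q = (q + limit) % (m != 36)
q = 33
limit = q // 24
factor = factor - (limit + limit)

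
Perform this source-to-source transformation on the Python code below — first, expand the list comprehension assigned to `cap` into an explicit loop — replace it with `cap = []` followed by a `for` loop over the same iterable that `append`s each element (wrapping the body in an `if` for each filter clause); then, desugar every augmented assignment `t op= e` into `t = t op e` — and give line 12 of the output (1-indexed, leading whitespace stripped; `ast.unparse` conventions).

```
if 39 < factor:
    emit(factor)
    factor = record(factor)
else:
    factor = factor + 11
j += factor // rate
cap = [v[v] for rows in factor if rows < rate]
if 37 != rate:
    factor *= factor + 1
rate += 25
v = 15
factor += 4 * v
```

Transformed code:
if 39 < factor:
    emit(factor)
    factor = record(factor)
else:
    factor = factor + 11
j = j + factor // rate
cap = []
for rows in factor:
    if rows < rate:
        cap.append(v[v])
if 37 != rate:
    factor = factor * (factor + 1)
rate = rate + 25
v = 15
factor = factor + 4 * v

factor = factor * (factor + 1)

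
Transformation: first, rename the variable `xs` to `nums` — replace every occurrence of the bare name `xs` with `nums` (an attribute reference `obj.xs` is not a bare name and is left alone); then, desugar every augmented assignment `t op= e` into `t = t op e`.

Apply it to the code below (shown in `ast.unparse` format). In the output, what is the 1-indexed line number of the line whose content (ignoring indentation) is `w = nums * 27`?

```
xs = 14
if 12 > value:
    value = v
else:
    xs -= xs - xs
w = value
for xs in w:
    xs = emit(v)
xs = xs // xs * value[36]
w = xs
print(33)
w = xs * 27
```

Transformed code:
nums = 14
if 12 > value:
    value = v
else:
    nums = nums - (nums - nums)
w = value
for nums in w:
    nums = emit(v)
nums = nums // nums * value[36]
w = nums
print(33)
w = nums * 27

12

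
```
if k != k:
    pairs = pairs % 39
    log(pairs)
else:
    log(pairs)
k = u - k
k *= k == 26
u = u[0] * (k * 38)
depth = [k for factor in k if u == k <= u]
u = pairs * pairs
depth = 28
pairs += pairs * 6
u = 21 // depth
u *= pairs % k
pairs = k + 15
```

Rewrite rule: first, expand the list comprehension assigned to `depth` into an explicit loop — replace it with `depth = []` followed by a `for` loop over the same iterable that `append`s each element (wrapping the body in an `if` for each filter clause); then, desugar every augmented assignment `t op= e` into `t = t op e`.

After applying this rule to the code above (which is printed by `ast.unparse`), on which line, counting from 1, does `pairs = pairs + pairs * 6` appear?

Transformed code:
if k != k:
    pairs = pairs % 39
    log(pairs)
else:
    log(pairs)
k = u - k
k = k * (k == 26)
u = u[0] * (k * 38)
depth = []
for factor in k:
    if u == k <= u:
        depth.append(k)
u = pairs * pairs
depth = 28
pairs = pairs + pairs * 6
u = 21 // depth
u = u * (pairs % k)
pairs = k + 15

15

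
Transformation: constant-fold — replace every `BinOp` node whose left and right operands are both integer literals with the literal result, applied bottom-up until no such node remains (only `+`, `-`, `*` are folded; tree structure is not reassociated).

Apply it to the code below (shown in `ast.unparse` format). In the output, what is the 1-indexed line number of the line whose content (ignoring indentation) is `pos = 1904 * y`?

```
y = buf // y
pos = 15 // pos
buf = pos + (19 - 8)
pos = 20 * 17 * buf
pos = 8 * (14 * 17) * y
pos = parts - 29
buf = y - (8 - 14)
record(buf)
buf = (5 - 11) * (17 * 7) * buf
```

Transformed code:
y = buf // y
pos = 15 // pos
buf = pos + 11
pos = 340 * buf
pos = 1904 * y
pos = parts - 29
buf = y - -6
record(buf)
buf = -714 * buf

5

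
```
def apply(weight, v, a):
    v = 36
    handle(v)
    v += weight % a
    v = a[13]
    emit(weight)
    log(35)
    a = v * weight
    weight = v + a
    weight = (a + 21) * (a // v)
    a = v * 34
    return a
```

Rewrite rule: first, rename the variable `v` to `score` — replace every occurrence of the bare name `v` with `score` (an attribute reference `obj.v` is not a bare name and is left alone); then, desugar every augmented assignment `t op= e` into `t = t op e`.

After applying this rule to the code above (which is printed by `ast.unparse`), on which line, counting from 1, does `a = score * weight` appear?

Transformed code:
def apply(weight, score, a):
    score = 36
    handle(score)
    score = score + weight % a
    score = a[13]
    emit(weight)
    log(35)
    a = score * weight
    weight = score + a
    weight = (a + 21) * (a // score)
    a = score * 34
    return a

8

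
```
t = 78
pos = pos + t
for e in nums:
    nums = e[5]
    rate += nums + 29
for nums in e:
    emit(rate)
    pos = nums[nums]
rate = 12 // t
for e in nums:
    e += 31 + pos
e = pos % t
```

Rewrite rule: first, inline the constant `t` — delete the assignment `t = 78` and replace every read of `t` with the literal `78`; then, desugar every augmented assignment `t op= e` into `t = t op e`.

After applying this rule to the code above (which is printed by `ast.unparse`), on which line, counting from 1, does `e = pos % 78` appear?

11

Transformed code:
pos = pos + 78
for e in nums:
    nums = e[5]
    rate = rate + (nums + 29)
for nums in e:
    emit(rate)
    pos = nums[nums]
rate = 12 // 78
for e in nums:
    e = e + (31 + pos)
e = pos % 78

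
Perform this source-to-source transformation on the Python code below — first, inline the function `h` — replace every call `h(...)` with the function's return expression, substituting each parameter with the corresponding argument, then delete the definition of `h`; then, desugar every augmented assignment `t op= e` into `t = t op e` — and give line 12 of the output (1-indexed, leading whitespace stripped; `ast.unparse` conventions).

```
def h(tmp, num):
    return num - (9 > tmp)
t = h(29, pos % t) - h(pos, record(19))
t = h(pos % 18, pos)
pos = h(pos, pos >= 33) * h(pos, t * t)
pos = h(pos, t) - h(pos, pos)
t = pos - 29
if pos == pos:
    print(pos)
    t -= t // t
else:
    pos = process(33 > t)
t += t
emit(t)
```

emit(t)

Transformed code:
t = pos % t - (9 > 29) - (record(19) - (9 > pos))
t = pos - (9 > pos % 18)
pos = ((pos >= 33) - (9 > pos)) * (t * t - (9 > pos))
pos = t - (9 > pos) - (pos - (9 > pos))
t = pos - 29
if pos == pos:
    print(pos)
    t = t - t // t
else:
    pos = process(33 > t)
t = t + t
emit(t)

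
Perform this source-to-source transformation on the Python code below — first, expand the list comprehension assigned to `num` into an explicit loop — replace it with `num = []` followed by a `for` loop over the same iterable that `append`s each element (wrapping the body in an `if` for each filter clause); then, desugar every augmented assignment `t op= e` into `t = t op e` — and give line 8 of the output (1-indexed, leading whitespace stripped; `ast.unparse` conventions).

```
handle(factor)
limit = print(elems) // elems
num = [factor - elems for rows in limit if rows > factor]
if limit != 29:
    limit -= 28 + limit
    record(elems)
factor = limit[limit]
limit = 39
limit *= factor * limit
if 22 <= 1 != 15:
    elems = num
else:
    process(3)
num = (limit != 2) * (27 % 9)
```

limit = limit - (28 + limit)

Transformed code:
handle(factor)
limit = print(elems) // elems
num = []
for rows in limit:
    if rows > factor:
        num.append(factor - elems)
if limit != 29:
    limit = limit - (28 + limit)
    record(elems)
factor = limit[limit]
limit = 39
limit = limit * (factor * limit)
if 22 <= 1 != 15:
    elems = num
else:
    process(3)
num = (limit != 2) * (27 % 9)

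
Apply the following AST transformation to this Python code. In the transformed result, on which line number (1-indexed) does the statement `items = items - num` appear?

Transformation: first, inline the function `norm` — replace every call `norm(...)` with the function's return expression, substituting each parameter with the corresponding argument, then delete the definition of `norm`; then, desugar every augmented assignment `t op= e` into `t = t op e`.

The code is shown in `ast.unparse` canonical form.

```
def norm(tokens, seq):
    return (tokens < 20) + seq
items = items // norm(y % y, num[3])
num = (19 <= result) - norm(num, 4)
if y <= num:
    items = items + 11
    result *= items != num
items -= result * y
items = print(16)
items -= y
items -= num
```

9

Transformed code:
items = items // ((y % y < 20) + num[3])
num = (19 <= result) - ((num < 20) + 4)
if y <= num:
    items = items + 11
    result = result * (items != num)
items = items - result * y
items = print(16)
items = items - y
items = items - num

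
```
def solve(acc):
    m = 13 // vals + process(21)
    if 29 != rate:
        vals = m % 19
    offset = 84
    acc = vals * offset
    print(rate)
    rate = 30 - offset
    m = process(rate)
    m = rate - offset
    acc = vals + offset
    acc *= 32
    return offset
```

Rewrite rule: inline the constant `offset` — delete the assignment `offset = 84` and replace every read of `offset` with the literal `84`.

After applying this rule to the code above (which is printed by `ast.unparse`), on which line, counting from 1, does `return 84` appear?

Transformed code:
def solve(acc):
    m = 13 // vals + process(21)
    if 29 != rate:
        vals = m % 19
    acc = vals * 84
    print(rate)
    rate = 30 - 84
    m = process(rate)
    m = rate - 84
    acc = vals + 84
    acc *= 32
    return 84

12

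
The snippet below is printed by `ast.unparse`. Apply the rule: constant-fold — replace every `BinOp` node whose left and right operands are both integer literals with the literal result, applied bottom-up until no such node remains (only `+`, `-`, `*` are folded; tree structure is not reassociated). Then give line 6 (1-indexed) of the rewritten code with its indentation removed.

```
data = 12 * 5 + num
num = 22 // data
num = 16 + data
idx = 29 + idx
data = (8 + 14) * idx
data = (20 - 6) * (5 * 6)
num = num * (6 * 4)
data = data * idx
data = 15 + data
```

Transformed code:
data = 60 + num
num = 22 // data
num = 16 + data
idx = 29 + idx
data = 22 * idx
data = 420
num = num * 24
data = data * idx
data = 15 + data

data = 420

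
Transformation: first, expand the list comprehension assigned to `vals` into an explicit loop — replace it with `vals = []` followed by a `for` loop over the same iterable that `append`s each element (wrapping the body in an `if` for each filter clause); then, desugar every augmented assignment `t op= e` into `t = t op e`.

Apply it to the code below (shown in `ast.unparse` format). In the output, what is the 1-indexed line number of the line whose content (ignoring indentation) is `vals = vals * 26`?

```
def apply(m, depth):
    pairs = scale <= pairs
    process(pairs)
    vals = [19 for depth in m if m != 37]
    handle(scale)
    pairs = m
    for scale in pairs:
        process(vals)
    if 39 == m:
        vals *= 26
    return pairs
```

13

Transformed code:
def apply(m, depth):
    pairs = scale <= pairs
    process(pairs)
    vals = []
    for depth in m:
        if m != 37:
            vals.append(19)
    handle(scale)
    pairs = m
    for scale in pairs:
        process(vals)
    if 39 == m:
        vals = vals * 26
    return pairs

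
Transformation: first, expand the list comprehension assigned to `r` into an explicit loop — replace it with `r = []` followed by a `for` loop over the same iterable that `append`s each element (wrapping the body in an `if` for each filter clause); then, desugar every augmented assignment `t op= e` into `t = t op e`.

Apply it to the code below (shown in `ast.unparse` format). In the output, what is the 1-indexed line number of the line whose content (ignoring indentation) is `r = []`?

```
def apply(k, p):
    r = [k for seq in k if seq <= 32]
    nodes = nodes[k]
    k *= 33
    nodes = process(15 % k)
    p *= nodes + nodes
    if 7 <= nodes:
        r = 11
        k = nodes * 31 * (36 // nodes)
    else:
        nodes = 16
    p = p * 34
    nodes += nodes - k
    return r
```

Transformed code:
def apply(k, p):
    r = []
    for seq in k:
        if seq <= 32:
            r.append(k)
    nodes = nodes[k]
    k = k * 33
    nodes = process(15 % k)
    p = p * (nodes + nodes)
    if 7 <= nodes:
        r = 11
        k = nodes * 31 * (36 // nodes)
    else:
        nodes = 16
    p = p * 34
    nodes = nodes + (nodes - k)
    return r

2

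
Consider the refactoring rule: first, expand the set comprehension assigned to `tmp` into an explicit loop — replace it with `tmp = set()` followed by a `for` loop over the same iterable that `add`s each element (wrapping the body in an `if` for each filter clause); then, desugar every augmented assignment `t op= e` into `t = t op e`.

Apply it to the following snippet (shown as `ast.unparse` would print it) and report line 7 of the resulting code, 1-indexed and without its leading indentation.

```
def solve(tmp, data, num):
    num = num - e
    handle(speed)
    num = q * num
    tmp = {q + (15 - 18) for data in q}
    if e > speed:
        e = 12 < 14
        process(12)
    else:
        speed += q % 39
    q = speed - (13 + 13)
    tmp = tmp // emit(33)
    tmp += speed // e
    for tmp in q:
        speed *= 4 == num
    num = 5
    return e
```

tmp.add(q + (15 - 18))

Transformed code:
def solve(tmp, data, num):
    num = num - e
    handle(speed)
    num = q * num
    tmp = set()
    for data in q:
        tmp.add(q + (15 - 18))
    if e > speed:
        e = 12 < 14
        process(12)
    else:
        speed = speed + q % 39
    q = speed - (13 + 13)
    tmp = tmp // emit(33)
    tmp = tmp + speed // e
    for tmp in q:
        speed = speed * (4 == num)
    num = 5
    return e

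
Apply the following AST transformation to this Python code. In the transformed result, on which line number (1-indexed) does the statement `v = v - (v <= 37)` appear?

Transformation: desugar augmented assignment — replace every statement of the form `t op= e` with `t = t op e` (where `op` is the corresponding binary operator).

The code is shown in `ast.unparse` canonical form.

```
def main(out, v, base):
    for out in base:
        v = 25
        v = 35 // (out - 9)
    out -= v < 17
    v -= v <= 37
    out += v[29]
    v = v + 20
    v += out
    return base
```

Transformed code:
def main(out, v, base):
    for out in base:
        v = 25
        v = 35 // (out - 9)
    out = out - (v < 17)
    v = v - (v <= 37)
    out = out + v[29]
    v = v + 20
    v = v + out
    return base

6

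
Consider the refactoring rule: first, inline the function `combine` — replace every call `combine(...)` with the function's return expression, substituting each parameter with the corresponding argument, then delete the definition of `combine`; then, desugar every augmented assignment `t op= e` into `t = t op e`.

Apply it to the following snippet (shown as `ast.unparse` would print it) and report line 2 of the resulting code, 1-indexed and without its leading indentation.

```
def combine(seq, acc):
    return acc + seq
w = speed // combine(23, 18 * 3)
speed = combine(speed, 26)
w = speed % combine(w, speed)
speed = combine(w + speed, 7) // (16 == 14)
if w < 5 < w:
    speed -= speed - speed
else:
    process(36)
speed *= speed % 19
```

Transformed code:
w = speed // (18 * 3 + 23)
speed = 26 + speed
w = speed % (speed + w)
speed = (7 + (w + speed)) // (16 == 14)
if w < 5 < w:
    speed = speed - (speed - speed)
else:
    process(36)
speed = speed * (speed % 19)

speed = 26 + speed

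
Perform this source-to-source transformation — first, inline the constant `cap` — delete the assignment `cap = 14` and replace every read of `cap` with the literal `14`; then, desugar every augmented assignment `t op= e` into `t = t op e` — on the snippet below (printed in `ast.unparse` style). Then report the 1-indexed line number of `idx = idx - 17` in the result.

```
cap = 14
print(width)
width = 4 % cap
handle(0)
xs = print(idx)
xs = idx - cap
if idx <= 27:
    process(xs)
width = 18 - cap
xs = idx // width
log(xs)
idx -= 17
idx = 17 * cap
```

11

Transformed code:
print(width)
width = 4 % 14
handle(0)
xs = print(idx)
xs = idx - 14
if idx <= 27:
    process(xs)
width = 18 - 14
xs = idx // width
log(xs)
idx = idx - 17
idx = 17 * 14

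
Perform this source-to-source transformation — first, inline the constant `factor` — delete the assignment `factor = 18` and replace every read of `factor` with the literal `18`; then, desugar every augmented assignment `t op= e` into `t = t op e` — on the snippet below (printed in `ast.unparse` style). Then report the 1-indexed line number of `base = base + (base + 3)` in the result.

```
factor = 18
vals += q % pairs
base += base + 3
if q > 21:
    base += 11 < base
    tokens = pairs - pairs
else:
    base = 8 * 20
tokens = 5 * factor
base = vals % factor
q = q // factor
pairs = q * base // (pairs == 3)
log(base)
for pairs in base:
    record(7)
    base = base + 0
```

Transformed code:
vals = vals + q % pairs
base = base + (base + 3)
if q > 21:
    base = base + (11 < base)
    tokens = pairs - pairs
else:
    base = 8 * 20
tokens = 5 * 18
base = vals % 18
q = q // 18
pairs = q * base // (pairs == 3)
log(base)
for pairs in base:
    record(7)
    base = base + 0

2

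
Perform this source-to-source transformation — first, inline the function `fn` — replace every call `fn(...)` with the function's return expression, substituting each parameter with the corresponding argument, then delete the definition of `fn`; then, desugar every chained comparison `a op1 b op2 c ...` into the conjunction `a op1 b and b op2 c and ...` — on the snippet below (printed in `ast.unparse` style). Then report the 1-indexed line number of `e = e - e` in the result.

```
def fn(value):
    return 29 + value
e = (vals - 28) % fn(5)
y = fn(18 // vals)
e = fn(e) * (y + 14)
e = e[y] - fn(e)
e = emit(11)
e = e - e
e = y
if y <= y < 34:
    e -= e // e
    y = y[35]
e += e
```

Transformed code:
e = (vals - 28) % (29 + 5)
y = 29 + 18 // vals
e = (29 + e) * (y + 14)
e = e[y] - (29 + e)
e = emit(11)
e = e - e
e = y
if y <= y and y < 34:
    e -= e // e
    y = y[35]
e += e

6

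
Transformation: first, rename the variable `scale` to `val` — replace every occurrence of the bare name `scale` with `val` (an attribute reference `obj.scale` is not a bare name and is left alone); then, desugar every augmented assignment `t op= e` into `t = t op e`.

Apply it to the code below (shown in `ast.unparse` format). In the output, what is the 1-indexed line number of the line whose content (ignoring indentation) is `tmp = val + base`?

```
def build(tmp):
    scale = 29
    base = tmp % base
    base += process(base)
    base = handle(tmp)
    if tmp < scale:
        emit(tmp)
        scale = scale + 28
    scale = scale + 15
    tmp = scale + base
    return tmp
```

10

Transformed code:
def build(tmp):
    val = 29
    base = tmp % base
    base = base + process(base)
    base = handle(tmp)
    if tmp < val:
        emit(tmp)
        val = val + 28
    val = val + 15
    tmp = val + base
    return tmp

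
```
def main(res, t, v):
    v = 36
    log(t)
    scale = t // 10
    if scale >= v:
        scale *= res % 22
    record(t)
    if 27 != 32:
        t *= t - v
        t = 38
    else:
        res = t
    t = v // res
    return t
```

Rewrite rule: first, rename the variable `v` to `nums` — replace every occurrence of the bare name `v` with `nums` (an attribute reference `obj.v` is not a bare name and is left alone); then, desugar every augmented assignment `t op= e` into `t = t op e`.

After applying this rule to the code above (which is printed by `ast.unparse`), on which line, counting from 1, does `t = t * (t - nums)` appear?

9

Transformed code:
def main(res, t, nums):
    nums = 36
    log(t)
    scale = t // 10
    if scale >= nums:
        scale = scale * (res % 22)
    record(t)
    if 27 != 32:
        t = t * (t - nums)
        t = 38
    else:
        res = t
    t = nums // res
    return t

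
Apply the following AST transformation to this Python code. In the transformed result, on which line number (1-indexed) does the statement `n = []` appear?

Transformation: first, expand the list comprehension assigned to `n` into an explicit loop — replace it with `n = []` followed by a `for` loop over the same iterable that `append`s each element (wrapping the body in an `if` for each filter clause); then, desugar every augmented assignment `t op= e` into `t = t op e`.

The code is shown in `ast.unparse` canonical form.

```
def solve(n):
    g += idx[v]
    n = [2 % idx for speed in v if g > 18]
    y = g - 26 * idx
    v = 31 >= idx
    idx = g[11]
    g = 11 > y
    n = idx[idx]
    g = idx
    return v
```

3

Transformed code:
def solve(n):
    g = g + idx[v]
    n = []
    for speed in v:
        if g > 18:
            n.append(2 % idx)
    y = g - 26 * idx
    v = 31 >= idx
    idx = g[11]
    g = 11 > y
    n = idx[idx]
    g = idx
    return v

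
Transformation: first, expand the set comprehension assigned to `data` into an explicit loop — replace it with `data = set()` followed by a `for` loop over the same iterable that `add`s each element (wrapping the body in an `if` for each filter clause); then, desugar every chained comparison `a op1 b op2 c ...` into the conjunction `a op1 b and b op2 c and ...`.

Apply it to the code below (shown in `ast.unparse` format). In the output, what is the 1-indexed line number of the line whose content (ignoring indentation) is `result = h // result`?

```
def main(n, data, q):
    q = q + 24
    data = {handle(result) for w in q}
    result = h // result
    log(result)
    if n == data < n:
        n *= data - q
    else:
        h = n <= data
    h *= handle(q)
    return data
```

6

Transformed code:
def main(n, data, q):
    q = q + 24
    data = set()
    for w in q:
        data.add(handle(result))
    result = h // result
    log(result)
    if n == data and data < n:
        n *= data - q
    else:
        h = n <= data
    h *= handle(q)
    return data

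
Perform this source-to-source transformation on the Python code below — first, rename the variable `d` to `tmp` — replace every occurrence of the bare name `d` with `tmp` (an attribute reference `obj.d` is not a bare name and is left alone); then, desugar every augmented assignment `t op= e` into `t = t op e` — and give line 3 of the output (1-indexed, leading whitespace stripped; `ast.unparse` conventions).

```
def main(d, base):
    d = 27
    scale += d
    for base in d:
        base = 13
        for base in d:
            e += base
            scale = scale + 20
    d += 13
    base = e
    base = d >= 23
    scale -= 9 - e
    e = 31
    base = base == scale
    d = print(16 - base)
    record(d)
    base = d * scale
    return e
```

scale = scale + tmp

Transformed code:
def main(tmp, base):
    tmp = 27
    scale = scale + tmp
    for base in tmp:
        base = 13
        for base in tmp:
            e = e + base
            scale = scale + 20
    tmp = tmp + 13
    base = e
    base = tmp >= 23
    scale = scale - (9 - e)
    e = 31
    base = base == scale
    tmp = print(16 - base)
    record(tmp)
    base = tmp * scale
    return e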